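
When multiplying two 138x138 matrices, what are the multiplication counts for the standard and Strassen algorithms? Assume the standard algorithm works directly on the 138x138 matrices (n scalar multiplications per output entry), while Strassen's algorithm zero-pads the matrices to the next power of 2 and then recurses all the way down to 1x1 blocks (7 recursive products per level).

Matrix multiplication for 138x138 matrices:

Strassen's algorithm requires power-of-2 dimensions. Pad 138x138 to 256x256 (next power of 2).

Standard algorithm: 138^3 = 2628072 multiplications
Strassen's algorithm: 7^(log2(256)) = 7^8 = 5764801 multiplications
Difference: 2628072 - 5764801 = -3136729 (Strassen uses MORE here due to padding overhead — for small or just-over-power-of-2 n, padding can outweigh the per-level savings)

Standard: 2628072 multiplications (138^3). Strassen: 5764801 multiplications (7^8, after padding to 256x256). Strassen reduces 8 recursive multiplications to 7 at each level.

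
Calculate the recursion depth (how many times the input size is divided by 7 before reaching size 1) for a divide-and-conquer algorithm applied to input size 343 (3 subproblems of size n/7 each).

For divide and conquer with division factor 7:

Problem sizes at each level:
Level 0: 343
Level 1: 49
Level 2: 7
Level 3: 1

The root is level 0 and the size-1 base case is level 3 (the tree spans levels 0 through 3, i.e. 4 levels counting the root), so the depth is the number of divisions: log_7(343) = 3

The recursion tree depth is log_7(343) = 3. At each level, the problem size is divided by 7, so it takes 3 divisions to reduce to a base case of size 1. The algorithm makes 3 recursive calls at each level.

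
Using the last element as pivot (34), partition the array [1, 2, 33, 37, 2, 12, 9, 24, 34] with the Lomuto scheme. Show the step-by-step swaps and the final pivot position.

Lomuto partition with pivot = 34:

Initial array: [1, 2, 33, 37, 2, 12, 9, 24, 34]

arr[0]=1 <= 34: swap with position 0, array becomes [1, 2, 33, 37, 2, 12, 9, 24, 34]
arr[1]=2 <= 34: swap with position 1, array becomes [1, 2, 33, 37, 2, 12, 9, 24, 34]
arr[2]=33 <= 34: swap with position 2, array becomes [1, 2, 33, 37, 2, 12, 9, 24, 34]
arr[3]=37 > 34: no swap
arr[4]=2 <= 34: swap with position 3, array becomes [1, 2, 33, 2, 37, 12, 9, 24, 34]
arr[5]=12 <= 34: swap with position 4, array becomes [1, 2, 33, 2, 12, 37, 9, 24, 34]
arr[6]=9 <= 34: swap with position 5, array becomes [1, 2, 33, 2, 12, 9, 37, 24, 34]
arr[7]=24 <= 34: swap with position 6, array becomes [1, 2, 33, 2, 12, 9, 24, 37, 34]

Place pivot at position 7: [1, 2, 33, 2, 12, 9, 24, 34, 37]
Pivot position: 7

After partitioning with pivot 34, the array becomes [1, 2, 33, 2, 12, 9, 24, 34, 37]. The pivot is placed at index 7. All elements to the left of the pivot are <= 34, and all elements to the right are > 34.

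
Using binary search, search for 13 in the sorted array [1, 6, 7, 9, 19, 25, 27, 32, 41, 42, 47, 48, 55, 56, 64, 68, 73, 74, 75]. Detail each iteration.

Binary search for 13 in [1, 6, 7, 9, 19, 25, 27, 32, 41, 42, 47, 48, 55, 56, 64, 68, 73, 74, 75]:

lo=0, hi=18, mid=9, arr[mid]=42 -> 42 > 13, search left half
lo=0, hi=8, mid=4, arr[mid]=19 -> 19 > 13, search left half
lo=0, hi=3, mid=1, arr[mid]=6 -> 6 < 13, search right half
lo=2, hi=3, mid=2, arr[mid]=7 -> 7 < 13, search right half
lo=3, hi=3, mid=3, arr[mid]=9 -> 9 < 13, search right half
lo=4 > hi=3, target 13 not found

Binary search determines that 13 is not in the array after 5 comparisons. The search space was exhausted without finding the target.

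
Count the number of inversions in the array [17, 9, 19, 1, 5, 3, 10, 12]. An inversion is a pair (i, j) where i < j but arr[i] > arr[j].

Finding inversions in [17, 9, 19, 1, 5, 3, 10, 12]:

(0, 1): arr[0]=17 > arr[1]=9
(0, 3): arr[0]=17 > arr[3]=1
(0, 4): arr[0]=17 > arr[4]=5
(0, 5): arr[0]=17 > arr[5]=3
(0, 6): arr[0]=17 > arr[6]=10
(0, 7): arr[0]=17 > arr[7]=12
(1, 3): arr[1]=9 > arr[3]=1
(1, 4): arr[1]=9 > arr[4]=5
(1, 5): arr[1]=9 > arr[5]=3
(2, 3): arr[2]=19 > arr[3]=1
(2, 4): arr[2]=19 > arr[4]=5
(2, 5): arr[2]=19 > arr[5]=3
(2, 6): arr[2]=19 > arr[6]=10
(2, 7): arr[2]=19 > arr[7]=12
(4, 5): arr[4]=5 > arr[5]=3

Total inversions: 15

The array has 15 inversion(s): (0,1), (0,3), (0,4), (0,5), (0,6), (0,7), (1,3), (1,4), (1,5), (2,3), (2,4), (2,5), (2,6), (2,7), (4,5). Each pair (i,j) satisfies i < j and arr[i] > arr[j].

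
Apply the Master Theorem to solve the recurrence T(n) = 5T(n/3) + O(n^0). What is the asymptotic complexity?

Master Theorem for T(n) = 5T(n/3) + O(n^0):

a = 5, b = 3, c = 0
log_b(a) = log_3(5) = 1.4650

Case 1: c = 0 < log_3(5) = 1.4650
T(n) = O(n^(log_3 5))

For T(n) = 5T(n/3) + O(n^0): log_3(5) = 1.4650. This is Case 1 of the Master Theorem (c < log_b(a), work dominated by leaves), giving O(n^(log_3 5)).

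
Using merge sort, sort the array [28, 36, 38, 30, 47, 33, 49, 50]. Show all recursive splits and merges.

Merge sort trace:

Split: [28, 36, 38, 30, 47, 33, 49, 50] -> [28, 36, 38, 30] and [47, 33, 49, 50]
  Split: [28, 36, 38, 30] -> [28, 36] and [38, 30]
    Split: [28, 36] -> [28] and [36]
    Merge: [28] + [36] -> [28, 36]
    Split: [38, 30] -> [38] and [30]
    Merge: [38] + [30] -> [30, 38]
  Merge: [28, 36] + [30, 38] -> [28, 30, 36, 38]
  Split: [47, 33, 49, 50] -> [47, 33] and [49, 50]
    Split: [47, 33] -> [47] and [33]
    Merge: [47] + [33] -> [33, 47]
    Split: [49, 50] -> [49] and [50]
    Merge: [49] + [50] -> [49, 50]
  Merge: [33, 47] + [49, 50] -> [33, 47, 49, 50]
Merge: [28, 30, 36, 38] + [33, 47, 49, 50] -> [28, 30, 33, 36, 38, 47, 49, 50]

Final sorted array: [28, 30, 33, 36, 38, 47, 49, 50]

The merge sort proceeds by recursively splitting the array and merging sorted halves.
After all merges, the sorted array is [28, 30, 33, 36, 38, 47, 49, 50].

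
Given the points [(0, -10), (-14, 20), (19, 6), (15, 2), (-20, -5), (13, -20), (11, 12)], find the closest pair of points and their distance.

Computing all pairwise distances among 7 points:

d((0, -10), (-14, 20)) = 33.1059
d((0, -10), (19, 6)) = 24.8395
d((0, -10), (15, 2)) = 19.2094
d((0, -10), (-20, -5)) = 20.6155
d((0, -10), (13, -20)) = 16.4012
d((0, -10), (11, 12)) = 24.5967
d((-14, 20), (19, 6)) = 35.8469
d((-14, 20), (15, 2)) = 34.1321
d((-14, 20), (-20, -5)) = 25.7099
d((-14, 20), (13, -20)) = 48.2597
d((-14, 20), (11, 12)) = 26.2488
d((19, 6), (15, 2)) = 5.6569 <-- minimum
d((19, 6), (-20, -5)) = 40.5216
d((19, 6), (13, -20)) = 26.6833
d((19, 6), (11, 12)) = 10.0
d((15, 2), (-20, -5)) = 35.6931
d((15, 2), (13, -20)) = 22.0907
d((15, 2), (11, 12)) = 10.7703
d((-20, -5), (13, -20)) = 36.2491
d((-20, -5), (11, 12)) = 35.3553
d((13, -20), (11, 12)) = 32.0624

Closest pair: (19, 6) and (15, 2) with distance 5.6569

The closest pair is (19, 6) and (15, 2) with Euclidean distance 5.6569. For 7 points, brute-force pairwise comparison is shown above. For large n, the divide-and-conquer algorithm (sort by x, recurse on halves, check the dividing strip) achieves O(n log n).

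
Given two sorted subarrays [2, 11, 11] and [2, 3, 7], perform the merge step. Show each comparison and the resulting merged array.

Merging process:

Compare 2 vs 2: take 2 from left. Merged: [2]
Compare 11 vs 2: take 2 from right. Merged: [2, 2]
Compare 11 vs 3: take 3 from right. Merged: [2, 2, 3]
Compare 11 vs 7: take 7 from right. Merged: [2, 2, 3, 7]
Append remaining from left: [11, 11]. Merged: [2, 2, 3, 7, 11, 11]

Final merged array: [2, 2, 3, 7, 11, 11]
Total comparisons: 4

The merged array is [2, 2, 3, 7, 11, 11], requiring 4 comparisons. The merge step runs in O(n) time where n is the total number of elements.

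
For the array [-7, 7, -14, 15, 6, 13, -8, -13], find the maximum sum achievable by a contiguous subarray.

Using Kadane's algorithm on [-7, 7, -14, 15, 6, 13, -8, -13]:

Scanning through the array:
Position 1 (value 7): max_ending_here = 7, max_so_far = 7
Position 2 (value -14): max_ending_here = -7, max_so_far = 7
Position 3 (value 15): max_ending_here = 15, max_so_far = 15
Position 4 (value 6): max_ending_here = 21, max_so_far = 21
Position 5 (value 13): max_ending_here = 34, max_so_far = 34
Position 6 (value -8): max_ending_here = 26, max_so_far = 34
Position 7 (value -13): max_ending_here = 13, max_so_far = 34

Maximum subarray: [15, 6, 13]
Maximum sum: 34

The maximum subarray is [15, 6, 13] with sum 34. This subarray runs from index 3 to index 5.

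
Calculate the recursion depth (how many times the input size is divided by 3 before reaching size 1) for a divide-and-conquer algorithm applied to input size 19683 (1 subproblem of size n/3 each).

For divide and conquer with division factor 3:

Problem sizes at each level:
Level 0: 19683
Level 1: 6561
Level 2: 2187
Level 3: 729
Level 4: 243
Level 5: 81
Level 6: 27
Level 7: 9
Level 8: 3
Level 9: 1

The root is level 0 and the size-1 base case is level 9 (the tree spans levels 0 through 9, i.e. 10 levels counting the root), so the depth is the number of divisions: log_3(19683) = 9

The recursion tree depth is log_3(19683) = 9. At each level, the problem size is divided by 3, so it takes 9 divisions to reduce to a base case of size 1. The algorithm makes 1 recursive call at each level.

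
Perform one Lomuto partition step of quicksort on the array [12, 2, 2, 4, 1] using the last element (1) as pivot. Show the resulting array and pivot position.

Lomuto partition with pivot = 1:

Initial array: [12, 2, 2, 4, 1]

arr[0]=12 > 1: no swap
arr[1]=2 > 1: no swap
arr[2]=2 > 1: no swap
arr[3]=4 > 1: no swap

Place pivot at position 0: [1, 2, 2, 4, 12]
Pivot position: 0

After partitioning with pivot 1, the array becomes [1, 2, 2, 4, 12]. The pivot is placed at index 0. All elements to the left of the pivot are <= 1, and all elements to the right are > 1.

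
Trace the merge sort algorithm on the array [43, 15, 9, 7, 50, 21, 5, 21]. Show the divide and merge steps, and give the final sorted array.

Merge sort trace:

Split: [43, 15, 9, 7, 50, 21, 5, 21] -> [43, 15, 9, 7] and [50, 21, 5, 21]
  Split: [43, 15, 9, 7] -> [43, 15] and [9, 7]
    Split: [43, 15] -> [43] and [15]
    Merge: [43] + [15] -> [15, 43]
    Split: [9, 7] -> [9] and [7]
    Merge: [9] + [7] -> [7, 9]
  Merge: [15, 43] + [7, 9] -> [7, 9, 15, 43]
  Split: [50, 21, 5, 21] -> [50, 21] and [5, 21]
    Split: [50, 21] -> [50] and [21]
    Merge: [50] + [21] -> [21, 50]
    Split: [5, 21] -> [5] and [21]
    Merge: [5] + [21] -> [5, 21]
  Merge: [21, 50] + [5, 21] -> [5, 21, 21, 50]
Merge: [7, 9, 15, 43] + [5, 21, 21, 50] -> [5, 7, 9, 15, 21, 21, 43, 50]

Final sorted array: [5, 7, 9, 15, 21, 21, 43, 50]

The merge sort proceeds by recursively splitting the array and merging sorted halves.
After all merges, the sorted array is [5, 7, 9, 15, 21, 21, 43, 50].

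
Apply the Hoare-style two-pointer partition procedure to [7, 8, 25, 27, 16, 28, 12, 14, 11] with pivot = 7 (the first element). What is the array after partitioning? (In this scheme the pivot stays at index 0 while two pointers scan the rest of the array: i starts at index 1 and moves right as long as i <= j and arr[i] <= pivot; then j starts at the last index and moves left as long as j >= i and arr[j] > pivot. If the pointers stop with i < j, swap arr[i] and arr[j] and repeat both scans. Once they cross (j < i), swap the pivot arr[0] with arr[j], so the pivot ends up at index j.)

Hoare-style two-pointer partition with pivot = 7:

Initial array: [7, 8, 25, 27, 16, 28, 12, 14, 11]

Pointers start at i = 1, j = 8.
i ends at 1, j ends at 0: the pointers have crossed (j < i), so scanning stops.

j = 0, so swapping arr[0] with arr[j] leaves the pivot at position 0: [7, 8, 25, 27, 16, 28, 12, 14, 11]
Pivot position: 0

After partitioning with pivot 7, the array becomes [7, 8, 25, 27, 16, 28, 12, 14, 11]. The pivot is placed at index 0. All elements to the left of the pivot are <= 7, and all elements to the right are > 7.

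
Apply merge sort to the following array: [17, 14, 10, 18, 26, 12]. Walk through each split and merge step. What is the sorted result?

Merge sort trace:

Split: [17, 14, 10, 18, 26, 12] -> [17, 14, 10] and [18, 26, 12]
  Split: [17, 14, 10] -> [17] and [14, 10]
    Split: [14, 10] -> [14] and [10]
    Merge: [14] + [10] -> [10, 14]
  Merge: [17] + [10, 14] -> [10, 14, 17]
  Split: [18, 26, 12] -> [18] and [26, 12]
    Split: [26, 12] -> [26] and [12]
    Merge: [26] + [12] -> [12, 26]
  Merge: [18] + [12, 26] -> [12, 18, 26]
Merge: [10, 14, 17] + [12, 18, 26] -> [10, 12, 14, 17, 18, 26]

Final sorted array: [10, 12, 14, 17, 18, 26]

The merge sort proceeds by recursively splitting the array and merging sorted halves.
After all merges, the sorted array is [10, 12, 14, 17, 18, 26].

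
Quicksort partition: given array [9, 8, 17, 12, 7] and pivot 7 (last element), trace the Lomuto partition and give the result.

Lomuto partition with pivot = 7:

Initial array: [9, 8, 17, 12, 7]

arr[0]=9 > 7: no swap
arr[1]=8 > 7: no swap
arr[2]=17 > 7: no swap
arr[3]=12 > 7: no swap

Place pivot at position 0: [7, 8, 17, 12, 9]
Pivot position: 0

After partitioning with pivot 7, the array becomes [7, 8, 17, 12, 9]. The pivot is placed at index 0. All elements to the left of the pivot are <= 7, and all elements to the right are > 7.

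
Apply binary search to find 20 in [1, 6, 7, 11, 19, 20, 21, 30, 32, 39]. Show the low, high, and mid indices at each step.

Binary search for 20 in [1, 6, 7, 11, 19, 20, 21, 30, 32, 39]:

lo=0, hi=9, mid=4, arr[mid]=19 -> 19 < 20, search right half
lo=5, hi=9, mid=7, arr[mid]=30 -> 30 > 20, search left half
lo=5, hi=6, mid=5, arr[mid]=20 -> Found target at index 5!

Binary search finds 20 at index 5 after 3 comparisons. The search repeatedly halves the search space by comparing with the middle element.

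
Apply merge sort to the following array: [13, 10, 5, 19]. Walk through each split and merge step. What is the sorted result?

Merge sort trace:

Split: [13, 10, 5, 19] -> [13, 10] and [5, 19]
  Split: [13, 10] -> [13] and [10]
  Merge: [13] + [10] -> [10, 13]
  Split: [5, 19] -> [5] and [19]
  Merge: [5] + [19] -> [5, 19]
Merge: [10, 13] + [5, 19] -> [5, 10, 13, 19]

Final sorted array: [5, 10, 13, 19]

The merge sort proceeds by recursively splitting the array and merging sorted halves.
After all merges, the sorted array is [5, 10, 13, 19].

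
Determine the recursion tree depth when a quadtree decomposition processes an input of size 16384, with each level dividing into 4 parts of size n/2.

For divide and conquer with division factor 2:

Problem sizes at each level:
Level 0: 16384
Level 1: 8192
Level 2: 4096
Level 3: 2048
Level 4: 1024
Level 5: 512
Level 6: 256
Level 7: 128
Level 8: 64
Level 9: 32
Level 10: 16
Level 11: 8
Level 12: 4
Level 13: 2
Level 14: 1

The root is level 0 and the size-1 base case is level 14 (the tree spans levels 0 through 14, i.e. 15 levels counting the root), so the depth is the number of divisions: log_2(16384) = 14

The recursion tree depth is log_2(16384) = 14. At each level, the problem size is divided by 2, so it takes 14 divisions to reduce to a base case of size 1. The algorithm makes 4 recursive calls at each level.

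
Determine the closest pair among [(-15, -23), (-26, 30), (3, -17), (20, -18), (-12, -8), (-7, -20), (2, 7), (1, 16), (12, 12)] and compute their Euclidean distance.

Computing all pairwise distances among 9 points:

d((-15, -23), (-26, 30)) = 54.1295
d((-15, -23), (3, -17)) = 18.9737
d((-15, -23), (20, -18)) = 35.3553
d((-15, -23), (-12, -8)) = 15.2971
d((-15, -23), (-7, -20)) = 8.544 <-- minimum
d((-15, -23), (2, 7)) = 34.4819
d((-15, -23), (1, 16)) = 42.1545
d((-15, -23), (12, 12)) = 44.2041
d((-26, 30), (3, -17)) = 55.2268
d((-26, 30), (20, -18)) = 66.4831
d((-26, 30), (-12, -8)) = 40.4969
d((-26, 30), (-7, -20)) = 53.4883
d((-26, 30), (2, 7)) = 36.2353
d((-26, 30), (1, 16)) = 30.4138
d((-26, 30), (12, 12)) = 42.0476
d((3, -17), (20, -18)) = 17.0294
d((3, -17), (-12, -8)) = 17.4929
d((3, -17), (-7, -20)) = 10.4403
d((3, -17), (2, 7)) = 24.0208
d((3, -17), (1, 16)) = 33.0606
d((3, -17), (12, 12)) = 30.3645
d((20, -18), (-12, -8)) = 33.5261
d((20, -18), (-7, -20)) = 27.074
d((20, -18), (2, 7)) = 30.8058
d((20, -18), (1, 16)) = 38.9487
d((20, -18), (12, 12)) = 31.0483
d((-12, -8), (-7, -20)) = 13.0
d((-12, -8), (2, 7)) = 20.5183
d((-12, -8), (1, 16)) = 27.2947
d((-12, -8), (12, 12)) = 31.241
d((-7, -20), (2, 7)) = 28.4605
d((-7, -20), (1, 16)) = 36.8782
d((-7, -20), (12, 12)) = 37.2156
d((2, 7), (1, 16)) = 9.0554
d((2, 7), (12, 12)) = 11.1803
d((1, 16), (12, 12)) = 11.7047

Closest pair: (-15, -23) and (-7, -20) with distance 8.544

The closest pair is (-15, -23) and (-7, -20) with Euclidean distance 8.544. For 9 points, brute-force pairwise comparison is shown above. For large n, the divide-and-conquer algorithm (sort by x, recurse on halves, check the dividing strip) achieves O(n log n).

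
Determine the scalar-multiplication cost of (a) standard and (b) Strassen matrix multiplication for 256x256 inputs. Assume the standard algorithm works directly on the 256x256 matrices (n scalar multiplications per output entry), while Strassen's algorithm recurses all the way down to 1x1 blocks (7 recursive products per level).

Matrix multiplication for 256x256 matrices:

Standard algorithm: 256^3 = 16777216 multiplications
Strassen's algorithm: 7^(log2(256)) = 7^8 = 5764801 multiplications
Savings: 16777216 - 5764801 = 11012415 multiplications

Standard: 16777216 multiplications (256^3). Strassen: 5764801 multiplications (7^8). Strassen reduces 8 recursive multiplications to 7 at each level.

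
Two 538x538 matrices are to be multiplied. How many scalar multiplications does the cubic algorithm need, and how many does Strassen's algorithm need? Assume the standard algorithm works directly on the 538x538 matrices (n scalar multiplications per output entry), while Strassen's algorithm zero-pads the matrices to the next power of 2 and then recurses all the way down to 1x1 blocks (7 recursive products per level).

Matrix multiplication for 538x538 matrices:

Strassen's algorithm requires power-of-2 dimensions. Pad 538x538 to 1024x1024 (next power of 2).

Standard algorithm: 538^3 = 155720872 multiplications
Strassen's algorithm: 7^(log2(1024)) = 7^10 = 282475249 multiplications
Difference: 155720872 - 282475249 = -126754377 (Strassen uses MORE here due to padding overhead — for small or just-over-power-of-2 n, padding can outweigh the per-level savings)

Standard: 155720872 multiplications (538^3). Strassen: 282475249 multiplications (7^10, after padding to 1024x1024). Strassen reduces 8 recursive multiplications to 7 at each level.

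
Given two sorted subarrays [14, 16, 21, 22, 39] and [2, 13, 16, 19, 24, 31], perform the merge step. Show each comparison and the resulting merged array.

Merging process:

Compare 14 vs 2: take 2 from right. Merged: [2]
Compare 14 vs 13: take 13 from right. Merged: [2, 13]
Compare 14 vs 16: take 14 from left. Merged: [2, 13, 14]
Compare 16 vs 16: take 16 from left. Merged: [2, 13, 14, 16]
Compare 21 vs 16: take 16 from right. Merged: [2, 13, 14, 16, 16]
Compare 21 vs 19: take 19 from right. Merged: [2, 13, 14, 16, 16, 19]
Compare 21 vs 24: take 21 from left. Merged: [2, 13, 14, 16, 16, 19, 21]
Compare 22 vs 24: take 22 from left. Merged: [2, 13, 14, 16, 16, 19, 21, 22]
Compare 39 vs 24: take 24 from right. Merged: [2, 13, 14, 16, 16, 19, 21, 22, 24]
Compare 39 vs 31: take 31 from right. Merged: [2, 13, 14, 16, 16, 19, 21, 22, 24, 31]
Append remaining from left: [39]. Merged: [2, 13, 14, 16, 16, 19, 21, 22, 24, 31, 39]

Final merged array: [2, 13, 14, 16, 16, 19, 21, 22, 24, 31, 39]
Total comparisons: 10

The merged array is [2, 13, 14, 16, 16, 19, 21, 22, 24, 31, 39], requiring 10 comparisons. The merge step runs in O(n) time where n is the total number of elements.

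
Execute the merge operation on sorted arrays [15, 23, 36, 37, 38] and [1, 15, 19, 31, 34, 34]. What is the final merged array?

Merging process:

Compare 15 vs 1: take 1 from right. Merged: [1]
Compare 15 vs 15: take 15 from left. Merged: [1, 15]
Compare 23 vs 15: take 15 from right. Merged: [1, 15, 15]
Compare 23 vs 19: take 19 from right. Merged: [1, 15, 15, 19]
Compare 23 vs 31: take 23 from left. Merged: [1, 15, 15, 19, 23]
Compare 36 vs 31: take 31 from right. Merged: [1, 15, 15, 19, 23, 31]
Compare 36 vs 34: take 34 from right. Merged: [1, 15, 15, 19, 23, 31, 34]
Compare 36 vs 34: take 34 from right. Merged: [1, 15, 15, 19, 23, 31, 34, 34]
Append remaining from left: [36, 37, 38]. Merged: [1, 15, 15, 19, 23, 31, 34, 34, 36, 37, 38]

Final merged array: [1, 15, 15, 19, 23, 31, 34, 34, 36, 37, 38]
Total comparisons: 8

The merged array is [1, 15, 15, 19, 23, 31, 34, 34, 36, 37, 38], requiring 8 comparisons. The merge step runs in O(n) time where n is the total number of elements.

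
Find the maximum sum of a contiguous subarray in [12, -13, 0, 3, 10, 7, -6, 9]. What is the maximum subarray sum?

Using Kadane's algorithm on [12, -13, 0, 3, 10, 7, -6, 9]:

Scanning through the array:
Position 1 (value -13): max_ending_here = -1, max_so_far = 12
Position 2 (value 0): max_ending_here = 0, max_so_far = 12
Position 3 (value 3): max_ending_here = 3, max_so_far = 12
Position 4 (value 10): max_ending_here = 13, max_so_far = 13
Position 5 (value 7): max_ending_here = 20, max_so_far = 20
Position 6 (value -6): max_ending_here = 14, max_so_far = 20
Position 7 (value 9): max_ending_here = 23, max_so_far = 23

Maximum subarray: [0, 3, 10, 7, -6, 9]
Maximum sum: 23

The maximum subarray is [0, 3, 10, 7, -6, 9] with sum 23. This subarray runs from index 2 to index 7.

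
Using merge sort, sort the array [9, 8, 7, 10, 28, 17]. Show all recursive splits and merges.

Merge sort trace:

Split: [9, 8, 7, 10, 28, 17] -> [9, 8, 7] and [10, 28, 17]
  Split: [9, 8, 7] -> [9] and [8, 7]
    Split: [8, 7] -> [8] and [7]
    Merge: [8] + [7] -> [7, 8]
  Merge: [9] + [7, 8] -> [7, 8, 9]
  Split: [10, 28, 17] -> [10] and [28, 17]
    Split: [28, 17] -> [28] and [17]
    Merge: [28] + [17] -> [17, 28]
  Merge: [10] + [17, 28] -> [10, 17, 28]
Merge: [7, 8, 9] + [10, 17, 28] -> [7, 8, 9, 10, 17, 28]

Final sorted array: [7, 8, 9, 10, 17, 28]

The merge sort proceeds by recursively splitting the array and merging sorted halves.
After all merges, the sorted array is [7, 8, 9, 10, 17, 28].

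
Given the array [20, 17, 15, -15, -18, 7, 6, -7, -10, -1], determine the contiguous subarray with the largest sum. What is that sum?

Using Kadane's algorithm on [20, 17, 15, -15, -18, 7, 6, -7, -10, -1]:

Scanning through the array:
Position 1 (value 17): max_ending_here = 37, max_so_far = 37
Position 2 (value 15): max_ending_here = 52, max_so_far = 52
Position 3 (value -15): max_ending_here = 37, max_so_far = 52
Position 4 (value -18): max_ending_here = 19, max_so_far = 52
Position 5 (value 7): max_ending_here = 26, max_so_far = 52
Position 6 (value 6): max_ending_here = 32, max_so_far = 52
Position 7 (value -7): max_ending_here = 25, max_so_far = 52
Position 8 (value -10): max_ending_here = 15, max_so_far = 52
Position 9 (value -1): max_ending_here = 14, max_so_far = 52

Maximum subarray: [20, 17, 15]
Maximum sum: 52

The maximum subarray is [20, 17, 15] with sum 52. This subarray runs from index 0 to index 2.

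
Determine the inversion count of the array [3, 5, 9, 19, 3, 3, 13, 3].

Finding inversions in [3, 5, 9, 19, 3, 3, 13, 3]:

(1, 4): arr[1]=5 > arr[4]=3
(1, 5): arr[1]=5 > arr[5]=3
(1, 7): arr[1]=5 > arr[7]=3
(2, 4): arr[2]=9 > arr[4]=3
(2, 5): arr[2]=9 > arr[5]=3
(2, 7): arr[2]=9 > arr[7]=3
(3, 4): arr[3]=19 > arr[4]=3
(3, 5): arr[3]=19 > arr[5]=3
(3, 6): arr[3]=19 > arr[6]=13
(3, 7): arr[3]=19 > arr[7]=3
(6, 7): arr[6]=13 > arr[7]=3

Total inversions: 11

The array has 11 inversion(s): (1,4), (1,5), (1,7), (2,4), (2,5), (2,7), (3,4), (3,5), (3,6), (3,7), (6,7). Each pair (i,j) satisfies i < j and arr[i] > arr[j].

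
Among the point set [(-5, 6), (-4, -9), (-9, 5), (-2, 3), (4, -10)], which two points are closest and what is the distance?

Computing all pairwise distances among 5 points:

d((-5, 6), (-4, -9)) = 15.0333
d((-5, 6), (-9, 5)) = 4.1231 <-- minimum
d((-5, 6), (-2, 3)) = 4.2426
d((-5, 6), (4, -10)) = 18.3576
d((-4, -9), (-9, 5)) = 14.8661
d((-4, -9), (-2, 3)) = 12.1655
d((-4, -9), (4, -10)) = 8.0623
d((-9, 5), (-2, 3)) = 7.2801
d((-9, 5), (4, -10)) = 19.8494
d((-2, 3), (4, -10)) = 14.3178

Closest pair: (-5, 6) and (-9, 5) with distance 4.1231

The closest pair is (-5, 6) and (-9, 5) with Euclidean distance 4.1231. For 5 points, brute-force pairwise comparison is shown above. For large n, the divide-and-conquer algorithm (sort by x, recurse on halves, check the dividing strip) achieves O(n log n).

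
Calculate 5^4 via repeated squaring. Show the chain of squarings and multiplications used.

Computing 5^4 by squaring (build up from 5^1; each line after the first costs one multiplication):

5^1 = 5
5^2 = (5^1)^2 = 5^2 = 25
5^4 = (5^2)^2 = 25^2 = 625

Result: 625
Multiplications needed: 2 (2 lines after 5^1)

5^4 = 625. Using exponentiation by squaring, this requires 2 multiplications. The key idea: if the exponent is even, square the half-power; if odd, multiply by the base once.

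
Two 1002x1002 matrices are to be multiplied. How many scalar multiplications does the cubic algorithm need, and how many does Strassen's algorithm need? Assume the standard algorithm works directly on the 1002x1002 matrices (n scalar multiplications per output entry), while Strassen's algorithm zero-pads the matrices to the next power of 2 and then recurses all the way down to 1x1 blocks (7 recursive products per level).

Matrix multiplication for 1002x1002 matrices:

Strassen's algorithm requires power-of-2 dimensions. Pad 1002x1002 to 1024x1024 (next power of 2).

Standard algorithm: 1002^3 = 1006012008 multiplications
Strassen's algorithm: 7^(log2(1024)) = 7^10 = 282475249 multiplications
Savings: 1006012008 - 282475249 = 723536759 multiplications

Standard: 1006012008 multiplications (1002^3). Strassen: 282475249 multiplications (7^10, after padding to 1024x1024). Strassen reduces 8 recursive multiplications to 7 at each level.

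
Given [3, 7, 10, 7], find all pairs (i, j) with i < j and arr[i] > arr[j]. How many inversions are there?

Finding inversions in [3, 7, 10, 7]:

(2, 3): arr[2]=10 > arr[3]=7

Total inversions: 1

The array has 1 inversion(s): (2,3). Each pair (i,j) satisfies i < j and arr[i] > arr[j].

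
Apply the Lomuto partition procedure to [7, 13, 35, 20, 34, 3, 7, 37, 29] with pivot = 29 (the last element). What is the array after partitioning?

Lomuto partition with pivot = 29:

Initial array: [7, 13, 35, 20, 34, 3, 7, 37, 29]

arr[0]=7 <= 29: swap with position 0, array becomes [7, 13, 35, 20, 34, 3, 7, 37, 29]
arr[1]=13 <= 29: swap with position 1, array becomes [7, 13, 35, 20, 34, 3, 7, 37, 29]
arr[2]=35 > 29: no swap
arr[3]=20 <= 29: swap with position 2, array becomes [7, 13, 20, 35, 34, 3, 7, 37, 29]
arr[4]=34 > 29: no swap
arr[5]=3 <= 29: swap with position 3, array becomes [7, 13, 20, 3, 34, 35, 7, 37, 29]
arr[6]=7 <= 29: swap with position 4, array becomes [7, 13, 20, 3, 7, 35, 34, 37, 29]
arr[7]=37 > 29: no swap

Place pivot at position 5: [7, 13, 20, 3, 7, 29, 34, 37, 35]
Pivot position: 5

After partitioning with pivot 29, the array becomes [7, 13, 20, 3, 7, 29, 34, 37, 35]. The pivot is placed at index 5. All elements to the left of the pivot are <= 29, and all elements to the right are > 29.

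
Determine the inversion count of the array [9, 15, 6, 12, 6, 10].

Finding inversions in [9, 15, 6, 12, 6, 10]:

(0, 2): arr[0]=9 > arr[2]=6
(0, 4): arr[0]=9 > arr[4]=6
(1, 2): arr[1]=15 > arr[2]=6
(1, 3): arr[1]=15 > arr[3]=12
(1, 4): arr[1]=15 > arr[4]=6
(1, 5): arr[1]=15 > arr[5]=10
(3, 4): arr[3]=12 > arr[4]=6
(3, 5): arr[3]=12 > arr[5]=10

Total inversions: 8

The array has 8 inversion(s): (0,2), (0,4), (1,2), (1,3), (1,4), (1,5), (3,4), (3,5). Each pair (i,j) satisfies i < j and arr[i] > arr[j].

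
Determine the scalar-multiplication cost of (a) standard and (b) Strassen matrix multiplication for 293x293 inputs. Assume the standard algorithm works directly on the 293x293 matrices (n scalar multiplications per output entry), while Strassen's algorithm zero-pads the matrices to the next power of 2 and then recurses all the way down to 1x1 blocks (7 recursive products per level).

Matrix multiplication for 293x293 matrices:

Strassen's algorithm requires power-of-2 dimensions. Pad 293x293 to 512x512 (next power of 2).

Standard algorithm: 293^3 = 25153757 multiplications
Strassen's algorithm: 7^(log2(512)) = 7^9 = 40353607 multiplications
Difference: 25153757 - 40353607 = -15199850 (Strassen uses MORE here due to padding overhead — for small or just-over-power-of-2 n, padding can outweigh the per-level savings)

Standard: 25153757 multiplications (293^3). Strassen: 40353607 multiplications (7^9, after padding to 512x512). Strassen reduces 8 recursive multiplications to 7 at each level.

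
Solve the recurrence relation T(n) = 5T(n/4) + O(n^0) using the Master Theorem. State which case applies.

Master Theorem for T(n) = 5T(n/4) + O(n^0):

a = 5, b = 4, c = 0
log_b(a) = log_4(5) = 1.1610

Case 1: c = 0 < log_4(5) = 1.1610
T(n) = O(n^(log_4 5))

For T(n) = 5T(n/4) + O(n^0): log_4(5) = 1.1610. This is Case 1 of the Master Theorem (c < log_b(a), work dominated by leaves), giving O(n^(log_4 5)).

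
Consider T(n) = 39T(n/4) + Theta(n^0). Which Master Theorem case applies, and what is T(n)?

Master Theorem for T(n) = 39T(n/4) + O(n^0):

a = 39, b = 4, c = 0
log_b(a) = log_4(39) = 2.6427

Case 1: c = 0 < log_4(39) = 2.6427
T(n) = O(n^(log_4 39))

For T(n) = 39T(n/4) + O(n^0): log_4(39) = 2.6427. This is Case 1 of the Master Theorem (c < log_b(a), work dominated by leaves), giving O(n^(log_4 39)).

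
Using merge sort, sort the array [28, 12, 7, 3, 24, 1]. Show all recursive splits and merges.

Merge sort trace:

Split: [28, 12, 7, 3, 24, 1] -> [28, 12, 7] and [3, 24, 1]
  Split: [28, 12, 7] -> [28] and [12, 7]
    Split: [12, 7] -> [12] and [7]
    Merge: [12] + [7] -> [7, 12]
  Merge: [28] + [7, 12] -> [7, 12, 28]
  Split: [3, 24, 1] -> [3] and [24, 1]
    Split: [24, 1] -> [24] and [1]
    Merge: [24] + [1] -> [1, 24]
  Merge: [3] + [1, 24] -> [1, 3, 24]
Merge: [7, 12, 28] + [1, 3, 24] -> [1, 3, 7, 12, 24, 28]

Final sorted array: [1, 3, 7, 12, 24, 28]

The merge sort proceeds by recursively splitting the array and merging sorted halves.
After all merges, the sorted array is [1, 3, 7, 12, 24, 28].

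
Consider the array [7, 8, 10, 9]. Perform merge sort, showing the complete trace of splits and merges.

Merge sort trace:

Split: [7, 8, 10, 9] -> [7, 8] and [10, 9]
  Split: [7, 8] -> [7] and [8]
  Merge: [7] + [8] -> [7, 8]
  Split: [10, 9] -> [10] and [9]
  Merge: [10] + [9] -> [9, 10]
Merge: [7, 8] + [9, 10] -> [7, 8, 9, 10]

Final sorted array: [7, 8, 9, 10]

The merge sort proceeds by recursively splitting the array and merging sorted halves.
After all merges, the sorted array is [7, 8, 9, 10].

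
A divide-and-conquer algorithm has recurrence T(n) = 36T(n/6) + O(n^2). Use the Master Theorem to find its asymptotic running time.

Master Theorem for T(n) = 36T(n/6) + O(n^2):

a = 36, b = 6, c = 2
log_b(a) = log_6(36) = 2.0000

Case 2: c = 2 = log_6(36) = 2.0000
T(n) = O(n^2 log n) = O(n^2 log n)

For T(n) = 36T(n/6) + O(n^2): log_6(36) = 2.0000. This is Case 2 of the Master Theorem (c = log_b(a), equal work at all levels), giving O(n^2 log n).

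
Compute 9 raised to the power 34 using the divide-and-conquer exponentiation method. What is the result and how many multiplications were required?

Computing 9^34 by squaring (build up from 9^1; each line after the first costs one multiplication):

9^1 = 9
9^2 = (9^1)^2 = 9^2 = 81
9^4 = (9^2)^2 = 81^2 = 6561
9^8 = (9^4)^2 = 6561^2 = 43046721
9^16 = (9^8)^2 = 43046721^2 = 1853020188851841
9^17 = 9 * 9^16 = 9 * 1853020188851841 = 16677181699666569
9^34 = (9^17)^2 = 16677181699666569^2 = 278128389443693511257285776231761

Result: 278128389443693511257285776231761
Multiplications needed: 6 (6 lines after 9^1)

9^34 = 278128389443693511257285776231761. Using exponentiation by squaring, this requires 6 multiplications. The key idea: if the exponent is even, square the half-power; if odd, multiply by the base once.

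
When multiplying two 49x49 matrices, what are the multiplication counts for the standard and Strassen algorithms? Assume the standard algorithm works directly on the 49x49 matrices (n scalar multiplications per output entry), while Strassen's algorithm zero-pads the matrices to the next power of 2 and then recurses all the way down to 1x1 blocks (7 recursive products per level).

Matrix multiplication for 49x49 matrices:

Strassen's algorithm requires power-of-2 dimensions. Pad 49x49 to 64x64 (next power of 2).

Standard algorithm: 49^3 = 117649 multiplications
Strassen's algorithm: 7^(log2(64)) = 7^6 = 117649 multiplications
Savings: 117649 - 117649 = 0 multiplications

Standard: 117649 multiplications (49^3). Strassen: 117649 multiplications (7^6, after padding to 64x64). Strassen reduces 8 recursive multiplications to 7 at each level.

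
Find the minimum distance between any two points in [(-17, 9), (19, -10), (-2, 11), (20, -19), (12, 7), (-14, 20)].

Computing all pairwise distances among 6 points:

d((-17, 9), (19, -10)) = 40.7063
d((-17, 9), (-2, 11)) = 15.1327
d((-17, 9), (20, -19)) = 46.4004
d((-17, 9), (12, 7)) = 29.0689
d((-17, 9), (-14, 20)) = 11.4018
d((19, -10), (-2, 11)) = 29.6985
d((19, -10), (20, -19)) = 9.0554 <-- minimum
d((19, -10), (12, 7)) = 18.3848
d((19, -10), (-14, 20)) = 44.5982
d((-2, 11), (20, -19)) = 37.2022
d((-2, 11), (12, 7)) = 14.5602
d((-2, 11), (-14, 20)) = 15.0
d((20, -19), (12, 7)) = 27.2029
d((20, -19), (-14, 20)) = 51.7397
d((12, 7), (-14, 20)) = 29.0689

Closest pair: (19, -10) and (20, -19) with distance 9.0554

The closest pair is (19, -10) and (20, -19) with Euclidean distance 9.0554. For 6 points, brute-force pairwise comparison is shown above. For large n, the divide-and-conquer algorithm (sort by x, recurse on halves, check the dividing strip) achieves O(n log n).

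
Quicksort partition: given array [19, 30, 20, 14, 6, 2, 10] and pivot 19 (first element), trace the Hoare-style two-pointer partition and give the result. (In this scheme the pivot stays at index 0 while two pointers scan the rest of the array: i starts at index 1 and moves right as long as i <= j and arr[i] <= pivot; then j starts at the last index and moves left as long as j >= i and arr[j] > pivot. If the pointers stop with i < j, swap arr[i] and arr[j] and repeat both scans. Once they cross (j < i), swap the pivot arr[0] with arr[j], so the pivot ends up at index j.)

Hoare-style two-pointer partition with pivot = 19:

Initial array: [19, 30, 20, 14, 6, 2, 10]

Pointers start at i = 1, j = 6.
i stops at index 1 (arr[1]=30 > 19), j stops at index 6 (arr[6]=10 <= 19): swap arr[1] and arr[6], array becomes [19, 10, 20, 14, 6, 2, 30]
i stops at index 2 (arr[2]=20 > 19), j stops at index 5 (arr[5]=2 <= 19): swap arr[2] and arr[5], array becomes [19, 10, 2, 14, 6, 20, 30]
i ends at 5, j ends at 4: the pointers have crossed (j < i), so scanning stops.

Swap pivot arr[0] with arr[4] to place pivot at position 4: [6, 10, 2, 14, 19, 20, 30]
Pivot position: 4

After partitioning with pivot 19, the array becomes [6, 10, 2, 14, 19, 20, 30]. The pivot is placed at index 4. All elements to the left of the pivot are <= 19, and all elements to the right are > 19.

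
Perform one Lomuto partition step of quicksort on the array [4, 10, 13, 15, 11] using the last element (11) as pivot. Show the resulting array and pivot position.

Lomuto partition with pivot = 11:

Initial array: [4, 10, 13, 15, 11]

arr[0]=4 <= 11: swap with position 0, array becomes [4, 10, 13, 15, 11]
arr[1]=10 <= 11: swap with position 1, array becomes [4, 10, 13, 15, 11]
arr[2]=13 > 11: no swap
arr[3]=15 > 11: no swap

Place pivot at position 2: [4, 10, 11, 15, 13]
Pivot position: 2

After partitioning with pivot 11, the array becomes [4, 10, 11, 15, 13]. The pivot is placed at index 2. All elements to the left of the pivot are <= 11, and all elements to the right are > 11.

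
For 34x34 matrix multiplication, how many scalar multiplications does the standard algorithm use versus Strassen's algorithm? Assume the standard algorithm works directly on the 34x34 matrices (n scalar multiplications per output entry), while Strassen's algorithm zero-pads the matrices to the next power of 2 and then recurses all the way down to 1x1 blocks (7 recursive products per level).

Matrix multiplication for 34x34 matrices:

Strassen's algorithm requires power-of-2 dimensions. Pad 34x34 to 64x64 (next power of 2).

Standard algorithm: 34^3 = 39304 multiplications
Strassen's algorithm: 7^(log2(64)) = 7^6 = 117649 multiplications
Difference: 39304 - 117649 = -78345 (Strassen uses MORE here due to padding overhead — for small or just-over-power-of-2 n, padding can outweigh the per-level savings)

Standard: 39304 multiplications (34^3). Strassen: 117649 multiplications (7^6, after padding to 64x64). Strassen reduces 8 recursive multiplications to 7 at each level.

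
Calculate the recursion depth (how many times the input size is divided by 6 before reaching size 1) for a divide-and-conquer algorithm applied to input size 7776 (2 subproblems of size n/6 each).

For divide and conquer with division factor 6:

Problem sizes at each level:
Level 0: 7776
Level 1: 1296
Level 2: 216
Level 3: 36
Level 4: 6
Level 5: 1

The root is level 0 and the size-1 base case is level 5 (the tree spans levels 0 through 5, i.e. 6 levels counting the root), so the depth is the number of divisions: log_6(7776) = 5

The recursion tree depth is log_6(7776) = 5. At each level, the problem size is divided by 6, so it takes 5 divisions to reduce to a base case of size 1. The algorithm makes 2 recursive calls at each level.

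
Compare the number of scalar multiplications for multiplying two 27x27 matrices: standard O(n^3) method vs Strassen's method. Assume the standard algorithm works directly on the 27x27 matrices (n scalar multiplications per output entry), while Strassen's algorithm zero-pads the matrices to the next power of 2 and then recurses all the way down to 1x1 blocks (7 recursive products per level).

Matrix multiplication for 27x27 matrices:

Strassen's algorithm requires power-of-2 dimensions. Pad 27x27 to 32x32 (next power of 2).

Standard algorithm: 27^3 = 19683 multiplications
Strassen's algorithm: 7^(log2(32)) = 7^5 = 16807 multiplications
Savings: 19683 - 16807 = 2876 multiplications

Standard: 19683 multiplications (27^3). Strassen: 16807 multiplications (7^5, after padding to 32x32). Strassen reduces 8 recursive multiplications to 7 at each level.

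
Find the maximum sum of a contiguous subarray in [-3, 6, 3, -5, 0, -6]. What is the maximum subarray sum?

Using Kadane's algorithm on [-3, 6, 3, -5, 0, -6]:

Scanning through the array:
Position 1 (value 6): max_ending_here = 6, max_so_far = 6
Position 2 (value 3): max_ending_here = 9, max_so_far = 9
Position 3 (value -5): max_ending_here = 4, max_so_far = 9
Position 4 (value 0): max_ending_here = 4, max_so_far = 9
Position 5 (value -6): max_ending_here = -2, max_so_far = 9

Maximum subarray: [6, 3]
Maximum sum: 9

The maximum subarray is [6, 3] with sum 9. This subarray runs from index 1 to index 2.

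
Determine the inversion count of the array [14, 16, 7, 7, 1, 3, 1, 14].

Finding inversions in [14, 16, 7, 7, 1, 3, 1, 14]:

(0, 2): arr[0]=14 > arr[2]=7
(0, 3): arr[0]=14 > arr[3]=7
(0, 4): arr[0]=14 > arr[4]=1
(0, 5): arr[0]=14 > arr[5]=3
(0, 6): arr[0]=14 > arr[6]=1
(1, 2): arr[1]=16 > arr[2]=7
(1, 3): arr[1]=16 > arr[3]=7
(1, 4): arr[1]=16 > arr[4]=1
(1, 5): arr[1]=16 > arr[5]=3
(1, 6): arr[1]=16 > arr[6]=1
(1, 7): arr[1]=16 > arr[7]=14
(2, 4): arr[2]=7 > arr[4]=1
(2, 5): arr[2]=7 > arr[5]=3
(2, 6): arr[2]=7 > arr[6]=1
(3, 4): arr[3]=7 > arr[4]=1
(3, 5): arr[3]=7 > arr[5]=3
(3, 6): arr[3]=7 > arr[6]=1
(5, 6): arr[5]=3 > arr[6]=1

Total inversions: 18

The array has 18 inversion(s): (0,2), (0,3), (0,4), (0,5), (0,6), (1,2), (1,3), (1,4), (1,5), (1,6), (1,7), (2,4), (2,5), (2,6), (3,4), (3,5), (3,6), (5,6). Each pair (i,j) satisfies i < j and arr[i] > arr[j].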